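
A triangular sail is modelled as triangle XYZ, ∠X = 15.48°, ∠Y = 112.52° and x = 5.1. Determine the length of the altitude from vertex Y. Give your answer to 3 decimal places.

The third angle is ∠Z = 180° − ∠X − ∠Y = 52.00°.
Law of sines: y = x·sin Y/sin X ≈ 17.651.
Law of sines: z = x·sin Z/sin X ≈ 15.057.
Area = ½·x·y·sin Z ≈ 35.469.
The altitude from Y has length 2·area/y ≈ 4.0189.

h_Y ≈ 4.019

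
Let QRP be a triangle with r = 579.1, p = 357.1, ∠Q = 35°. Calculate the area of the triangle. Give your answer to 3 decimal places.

Area = ½·r·p·sin Q ≈ 59307.

area ≈ 59306.831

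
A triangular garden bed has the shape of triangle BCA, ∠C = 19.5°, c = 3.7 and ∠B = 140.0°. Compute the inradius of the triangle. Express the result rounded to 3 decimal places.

r ≈ 0.628

The third angle is ∠A = 180° − ∠B − ∠C = 20.50°.
Law of sines: b = c·sin B/sin C ≈ 7.1248.
Law of sines: a = c·sin A/sin C ≈ 3.8818.
Area = ½·c·b·sin A ≈ 4.6161.
Semiperimeter s = (7.1248+3.7+3.8818)/2 = 7.3533.
Inradius = area/s = 4.6161/7.3533 ≈ 0.62775.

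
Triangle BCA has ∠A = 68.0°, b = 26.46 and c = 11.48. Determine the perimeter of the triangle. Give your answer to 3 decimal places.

By the law of cosines, a² = b² + c² − 2·b·c·cos A = 604.34, so a ≈ 24.583.
Semiperimeter s = (26.46+11.48+24.583)/2 = 31.262.
Perimeter = 26.46 + 11.48 + 24.583 = 62.523.

perimeter ≈ 62.523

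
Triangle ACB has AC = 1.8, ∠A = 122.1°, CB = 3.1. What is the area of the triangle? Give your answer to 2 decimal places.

Law of sines: sin B = AC·sin A/CB ≈ 0.49188.
Since CB ≥ AC, only the acute value applies: ∠B ≈ 29.46°.
Then ∠C = 180° − ∠A − ∠B ≈ 28.44°.
Law of sines gives BA = CB·sin C/sin A ≈ 1.7425.
Area = ½·CB·AC·sin C ≈ 1.3285.

area ≈ 1.33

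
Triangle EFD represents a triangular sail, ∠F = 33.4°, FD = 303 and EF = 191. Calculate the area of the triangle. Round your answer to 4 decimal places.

15928.9859

Area = ½·EF·FD·sin F ≈ 15929.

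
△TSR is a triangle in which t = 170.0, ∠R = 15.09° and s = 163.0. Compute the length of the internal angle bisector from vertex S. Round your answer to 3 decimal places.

t_S ≈ 56.310

By the law of cosines, r² = t² + s² − 2·t·s·cos R = 1960, so r ≈ 44.272.
Law of cosines again: cos S = (r² + t² − s²)/(2·r·t) ≈ 0.28507, so ∠S ≈ 73.44°.
The bisector from S has length 2·r·t·cos(∠S/2)/(r+t) ≈ 56.31.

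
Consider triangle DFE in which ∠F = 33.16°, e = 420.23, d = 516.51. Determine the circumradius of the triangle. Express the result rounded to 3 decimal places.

By the law of cosines, f² = e² + d² − 2·e·d·cos F = 79966, so f ≈ 282.78.
Area = ½·e·d·sin F ≈ 59362.
Circumradius = f/(2 sin F) ≈ 258.49.

258.494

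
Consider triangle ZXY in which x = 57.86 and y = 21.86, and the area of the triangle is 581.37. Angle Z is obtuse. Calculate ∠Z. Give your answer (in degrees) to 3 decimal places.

113.177

From area = ½·x·y·sin Z, we get sin Z = 2·area/(x·y) ≈ 0.91929.
Taking the obtuse solution, ∠Z ≈ 113.18°.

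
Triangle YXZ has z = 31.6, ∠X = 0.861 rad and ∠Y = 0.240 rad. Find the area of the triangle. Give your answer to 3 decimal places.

The third angle is ∠Z = π − ∠Y − ∠X = 2.041 rad.
Law of sines: y = z·sin Y/sin Z ≈ 8.4241.
Law of sines: x = z·sin X/sin Z ≈ 26.881.
Area = ½·z·y·sin X ≈ 100.96.

100.956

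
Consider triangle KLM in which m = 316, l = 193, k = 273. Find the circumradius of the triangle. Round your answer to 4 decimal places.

R ≈ 159.0210

By the law of cosines, cos K = (l² + m² − k²) / (2·l·m) ≈ 0.51302, so ∠K ≈ 59.13°.
Circumradius = k/(2 sin K) ≈ 159.02.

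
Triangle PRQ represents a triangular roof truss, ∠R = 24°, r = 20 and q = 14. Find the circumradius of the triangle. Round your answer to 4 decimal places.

24.5859

Law of sines: sin Q = q·sin R/r ≈ 0.28472.
Since r ≥ q, only the acute value applies: ∠Q ≈ 16.54°.
Then ∠P = 180° − ∠R − ∠Q ≈ 139.46°.
Law of sines gives p = r·sin P/sin R ≈ 31.962.
Circumradius = r/(2 sin R) ≈ 24.586.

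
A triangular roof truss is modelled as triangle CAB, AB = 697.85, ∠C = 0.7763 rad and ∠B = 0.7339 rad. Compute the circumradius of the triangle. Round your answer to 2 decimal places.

The third angle is ∠A = π − ∠B − ∠C = 1.6314 rad.
Law of sines: BC = AB·sin A/sin C ≈ 994.18.
Law of sines: CA = AB·sin B/sin C ≈ 667.1.
Circumradius = AB/(2 sin C) ≈ 498.01.

R ≈ 498.01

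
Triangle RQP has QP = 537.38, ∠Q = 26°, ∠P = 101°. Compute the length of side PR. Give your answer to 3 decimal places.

294.968

The third angle is ∠R = 180° − ∠Q − ∠P = 53.00°.
Law of sines: PR = QP·sin Q/sin R ≈ 294.97.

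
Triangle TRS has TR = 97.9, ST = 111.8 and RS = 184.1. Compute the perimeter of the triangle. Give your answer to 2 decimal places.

perimeter ≈ 393.80

Perimeter = 184.1 + 111.8 + 97.9 = 393.8.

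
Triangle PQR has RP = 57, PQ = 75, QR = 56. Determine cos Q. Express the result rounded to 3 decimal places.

By the law of cosines, cos Q = (PQ² + QR² − RP²) / (2·PQ·QR) ≈ 0.65619, so ∠Q ≈ 48.99°.

cos Q ≈ 0.656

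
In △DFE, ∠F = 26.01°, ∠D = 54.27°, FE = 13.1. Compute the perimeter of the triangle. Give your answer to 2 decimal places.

The third angle is ∠E = 180° − ∠D − ∠F = 99.72°.
Law of sines: ED = FE·sin F/sin D ≈ 7.0767.
Law of sines: DF = FE·sin E/sin D ≈ 15.906.
Semiperimeter s = (13.1+7.0767+15.906)/2 = 18.041.
Perimeter = 13.1 + 7.0767 + 15.906 = 36.082.

perimeter ≈ 36.08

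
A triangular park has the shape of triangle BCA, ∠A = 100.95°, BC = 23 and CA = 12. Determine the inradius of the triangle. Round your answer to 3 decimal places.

Law of sines: sin B = CA·sin A/BC ≈ 0.51224.
Since BC ≥ CA, only the acute value applies: ∠B ≈ 30.81°.
Then ∠C = 180° − ∠A − ∠B ≈ 48.24°.
Law of sines gives AB = BC·sin C/sin A ≈ 17.474.
Area = ½·BC·CA·sin C ≈ 102.93.
Semiperimeter s = (12+17.474+23)/2 = 26.237.
Inradius = area/s = 102.93/26.237 ≈ 3.9233.

r ≈ 3.923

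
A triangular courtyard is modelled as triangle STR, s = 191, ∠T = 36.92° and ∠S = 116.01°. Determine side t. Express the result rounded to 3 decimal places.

127.664

The third angle is ∠R = 180° − ∠S − ∠T = 27.07°.
Law of sines: t = s·sin T/sin S ≈ 127.66.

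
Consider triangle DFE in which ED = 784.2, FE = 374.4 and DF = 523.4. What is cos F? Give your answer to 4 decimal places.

By the law of cosines, cos F = (DF² + FE² − ED²) / (2·DF·FE) ≈ -0.51247, so ∠F ≈ 120.83°.

cos F ≈ -0.5125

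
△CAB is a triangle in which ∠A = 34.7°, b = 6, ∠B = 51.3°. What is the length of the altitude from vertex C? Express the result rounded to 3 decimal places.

3.416

The third angle is ∠C = 180° − ∠A − ∠B = 94.00°.
Law of sines: c = b·sin C/sin B ≈ 7.6693.
Law of sines: a = b·sin A/sin B ≈ 4.3767.
Area = ½·b·c·sin A ≈ 13.098.
The altitude from C has length 2·area/c ≈ 3.4157.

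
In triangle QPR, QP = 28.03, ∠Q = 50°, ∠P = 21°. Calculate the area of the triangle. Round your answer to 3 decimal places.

The third angle is ∠R = 180° − ∠Q − ∠P = 109.00°.
Law of sines: PR = QP·sin Q/sin R ≈ 22.709.
Law of sines: RQ = QP·sin P/sin R ≈ 10.624.
Area = ½·QP·PR·sin P ≈ 114.06.

114.059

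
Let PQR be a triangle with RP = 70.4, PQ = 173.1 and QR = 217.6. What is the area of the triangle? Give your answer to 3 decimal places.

Semiperimeter s = (217.6 + 70.4 + 173.1)/2 = 230.55.
Heron's formula: area = √(230.55·12.95·160.15·57.45) ≈ 5241.1.

5241.142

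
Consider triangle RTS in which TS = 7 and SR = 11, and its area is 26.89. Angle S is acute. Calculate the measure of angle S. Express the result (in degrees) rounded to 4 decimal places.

44.3021

From area = ½·TS·SR·sin S, we get sin S = 2·area/(TS·SR) ≈ 0.69844.
Taking the acute solution, ∠S ≈ 44.30°.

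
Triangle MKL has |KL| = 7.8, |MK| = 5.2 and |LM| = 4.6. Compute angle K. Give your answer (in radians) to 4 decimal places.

0.6050

By the law of cosines, cos K = (|MK|² + |KL|² − |LM|²) / (2·|MK|·|KL|) ≈ 0.82249, so ∠K ≈ 0.6050 rad.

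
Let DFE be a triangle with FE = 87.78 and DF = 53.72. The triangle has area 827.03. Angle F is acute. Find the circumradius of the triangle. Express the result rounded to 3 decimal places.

From area = ½·DF·FE·sin F, we get sin F = 2·area/(DF·FE) ≈ 0.35077.
Taking the acute solution, ∠F ≈ 20.53°.
Law of cosines then gives ED ≈ 41.944.
Circumradius = ED/(2 sin F) ≈ 59.789.

59.789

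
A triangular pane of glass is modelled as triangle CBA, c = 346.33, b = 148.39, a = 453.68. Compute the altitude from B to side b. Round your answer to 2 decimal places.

Semiperimeter s = (346.33 + 148.39 + 453.68)/2 = 474.2.
Heron's formula: area = √(474.2·127.87·325.81·20.52) ≈ 20134.
The altitude from B has length 2·area/b ≈ 271.37.

271.37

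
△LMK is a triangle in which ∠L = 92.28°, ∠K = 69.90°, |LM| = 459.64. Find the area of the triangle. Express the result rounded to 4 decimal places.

34396.4135

The third angle is ∠M = 180° − ∠K − ∠L = 17.82°.
Law of sines: |MK| = |LM|·sin L/sin K ≈ 489.06.
Law of sines: |KL| = |LM|·sin M/sin K ≈ 149.79.
Area = ½·|LM|·|MK|·sin M ≈ 34396.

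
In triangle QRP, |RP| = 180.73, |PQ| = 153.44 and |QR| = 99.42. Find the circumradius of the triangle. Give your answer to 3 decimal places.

90.393

By the law of cosines, cos Q = (|PQ|² + |QR|² − |RP|²) / (2·|PQ|·|QR|) ≈ 0.02507, so ∠Q ≈ 88.56°.
Circumradius = |RP|/(2 sin Q) ≈ 90.393.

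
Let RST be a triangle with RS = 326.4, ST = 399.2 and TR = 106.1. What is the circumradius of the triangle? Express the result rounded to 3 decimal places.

By the law of cosines, cos R = (TR² + RS² − ST²) / (2·TR·RS) ≈ -0.60013, so ∠R ≈ 126.88°.
Circumradius = ST/(2 sin R) ≈ 249.53.

249.531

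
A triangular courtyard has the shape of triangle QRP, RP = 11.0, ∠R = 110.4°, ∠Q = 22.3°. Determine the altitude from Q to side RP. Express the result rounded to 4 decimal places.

h_Q ≈ 19.9682

The third angle is ∠P = 180° − ∠Q − ∠R = 47.30°.
Law of sines: PQ = RP·sin R/sin Q ≈ 27.171.
Law of sines: QR = RP·sin P/sin Q ≈ 21.304.
Area = ½·RP·PQ·sin P ≈ 109.82.
The altitude from Q has length 2·area/RP ≈ 19.968.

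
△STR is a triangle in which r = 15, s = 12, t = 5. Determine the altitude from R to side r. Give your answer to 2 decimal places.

Semiperimeter p = (12 + 5 + 15)/2 = 16.
Heron's formula: area = √(16·4·11·1) ≈ 26.533.
The altitude from R has length 2·area/r ≈ 3.5377.

3.54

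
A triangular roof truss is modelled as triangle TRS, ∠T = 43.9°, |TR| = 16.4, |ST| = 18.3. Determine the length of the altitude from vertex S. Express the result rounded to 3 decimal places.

By the law of cosines, |RS|² = |ST|² + |TR|² − 2·|ST|·|TR|·cos T = 171.35, so |RS| ≈ 13.09.
Area = ½·|ST|·|TR|·sin T ≈ 104.05.
The altitude from S has length 2·area/|TR| ≈ 12.689.

12.689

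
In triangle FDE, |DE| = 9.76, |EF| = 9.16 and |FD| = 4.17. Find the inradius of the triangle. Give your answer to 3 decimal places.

Semiperimeter s = (9.76 + 9.16 + 4.17)/2 = 11.545.
Heron's formula: area = √(11.545·1.785·2.385·7.375) ≈ 19.039.
Inradius = area/s = 19.039/11.545 ≈ 1.6491.

1.649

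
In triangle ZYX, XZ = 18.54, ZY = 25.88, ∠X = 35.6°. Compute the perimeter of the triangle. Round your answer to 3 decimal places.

perimeter ≈ 83.017

Law of sines: sin Y = XZ·sin X/ZY ≈ 0.41702.
Since ZY ≥ XZ, only the acute value applies: ∠Y ≈ 24.65°.
Then ∠Z = 180° − ∠X − ∠Y ≈ 119.75°.
Law of sines gives YX = ZY·sin Z/sin X ≈ 38.597.
Semiperimeter s = (38.597+18.54+25.88)/2 = 41.509.
Perimeter = 38.597 + 18.54 + 25.88 = 83.017.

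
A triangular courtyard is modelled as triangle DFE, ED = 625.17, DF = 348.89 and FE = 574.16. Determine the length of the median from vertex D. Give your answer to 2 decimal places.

416.97

Median from D: ½√(2·ED² + 2·DF² − FE²) ≈ 416.97.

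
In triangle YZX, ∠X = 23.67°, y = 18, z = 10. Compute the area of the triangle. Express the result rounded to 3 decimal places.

Area = ½·y·z·sin X ≈ 36.132.

36.132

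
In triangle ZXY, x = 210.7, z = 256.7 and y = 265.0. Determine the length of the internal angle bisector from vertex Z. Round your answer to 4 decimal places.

198.9382

By the law of cosines, cos Z = (x² + y² − z²) / (2·x·y) ≈ 0.43632, so ∠Z ≈ 64.13°.
The bisector from Z has length 2·x·y·cos(∠Z/2)/(x+y) ≈ 198.94.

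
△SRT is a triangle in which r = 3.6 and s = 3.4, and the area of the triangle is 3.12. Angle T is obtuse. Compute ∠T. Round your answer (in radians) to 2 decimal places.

From area = ½·s·r·sin T, we get sin T = 2·area/(s·r) ≈ 0.50980.
Taking the obtuse solution, ∠T ≈ 2.607 rad.

2.61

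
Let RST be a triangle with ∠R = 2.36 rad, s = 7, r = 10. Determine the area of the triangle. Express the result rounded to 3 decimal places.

9.199

Law of sines: sin S = s·sin R/r ≈ 0.49309.
Since r ≥ s, only the acute value applies: ∠S ≈ 0.516 rad.
Then ∠T = π − ∠R − ∠S ≈ 0.266 rad.
Law of sines gives t = r·sin T/sin R ≈ 3.7312.
Area = ½·r·s·sin T ≈ 9.1992.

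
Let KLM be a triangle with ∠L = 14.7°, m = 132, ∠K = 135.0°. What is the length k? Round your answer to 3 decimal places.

185.001

The third angle is ∠M = 180° − ∠K − ∠L = 30.30°.
Law of sines: k = m·sin K/sin M ≈ 185.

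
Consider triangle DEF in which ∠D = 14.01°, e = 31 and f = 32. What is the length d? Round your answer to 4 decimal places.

By the law of cosines, d² = e² + f² − 2·e·f·cos D = 60.017, so d ≈ 7.7471.

7.7471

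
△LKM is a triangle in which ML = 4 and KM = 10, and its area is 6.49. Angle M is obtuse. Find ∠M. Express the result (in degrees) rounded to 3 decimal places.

∠M ≈ 161.065°

From area = ½·KM·ML·sin M, we get sin M = 2·area/(KM·ML) ≈ 0.32450.
Taking the obtuse solution, ∠M ≈ 161.06°.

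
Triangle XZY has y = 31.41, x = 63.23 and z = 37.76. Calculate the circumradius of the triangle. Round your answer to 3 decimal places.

42.507

By the law of cosines, cos X = (z² + y² − x²) / (2·z·y) ≈ -0.66845, so ∠X ≈ 131.95°.
Circumradius = x/(2 sin X) ≈ 42.507.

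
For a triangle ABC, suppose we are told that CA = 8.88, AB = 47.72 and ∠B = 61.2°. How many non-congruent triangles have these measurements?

0

AB·sin B = 47.72·sin(61.2°) ≈ 41.82.
Since CA = 8.88 < 41.82 = AB sin B, no triangle exists.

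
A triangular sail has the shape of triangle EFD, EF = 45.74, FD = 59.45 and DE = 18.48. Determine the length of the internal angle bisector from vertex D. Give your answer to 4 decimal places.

By the law of cosines, cos D = (FD² + DE² − EF²) / (2·FD·DE) ≈ 0.81176, so ∠D ≈ 35.73°.
The bisector from D has length 2·FD·DE·cos(∠D/2)/(FD+DE) ≈ 26.836.

t_D ≈ 26.8358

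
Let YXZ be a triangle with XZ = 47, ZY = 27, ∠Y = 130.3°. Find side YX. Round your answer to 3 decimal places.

24.786

Law of sines: sin X = ZY·sin Y/XZ ≈ 0.43813.
Since XZ ≥ ZY, only the acute value applies: ∠X ≈ 25.98°.
Then ∠Z = 180° − ∠Y − ∠X ≈ 23.72°.
Law of sines gives YX = XZ·sin Z/sin Y ≈ 24.786.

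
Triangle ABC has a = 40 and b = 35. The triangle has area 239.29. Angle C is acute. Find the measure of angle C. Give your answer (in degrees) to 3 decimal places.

From area = ½·a·b·sin C, we get sin C = 2·area/(a·b) ≈ 0.34184.
Taking the acute solution, ∠C ≈ 19.99°.

∠C ≈ 19.989°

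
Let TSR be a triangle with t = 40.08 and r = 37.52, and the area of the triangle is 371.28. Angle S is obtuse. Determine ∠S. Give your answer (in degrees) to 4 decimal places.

∠S ≈ 150.4101°

From area = ½·r·t·sin S, we get sin S = 2·area/(r·t) ≈ 0.49379.
Taking the obtuse solution, ∠S ≈ 150.41°.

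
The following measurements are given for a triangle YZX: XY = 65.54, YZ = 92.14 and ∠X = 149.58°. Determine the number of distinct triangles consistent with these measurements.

1

XY·sin X = 65.54·sin(149.58°) ≈ 33.19.
Since ∠X is not acute, a triangle exists only if YZ > XY; here YZ > XY, so there is exactly one triangle.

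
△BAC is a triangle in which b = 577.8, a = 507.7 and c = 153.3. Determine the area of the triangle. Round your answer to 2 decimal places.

area ≈ 36626.75

Semiperimeter s = (577.8 + 507.7 + 153.3)/2 = 619.4.
Heron's formula: area = √(619.4·41.6·111.7·466.1) ≈ 36627.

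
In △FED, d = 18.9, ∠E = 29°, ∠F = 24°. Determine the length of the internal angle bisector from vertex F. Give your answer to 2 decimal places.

The third angle is ∠D = 180° − ∠F − ∠E = 127.00°.
Law of sines: f = d·sin F/sin D ≈ 9.6256.
Law of sines: e = d·sin E/sin D ≈ 11.473.
The bisector from F has length 2·e·d·cos(∠F/2)/(e+d) ≈ 13.967.

13.97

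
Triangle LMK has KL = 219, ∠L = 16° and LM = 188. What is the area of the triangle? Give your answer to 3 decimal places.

Area = ½·KL·LM·sin L ≈ 5674.3.

5674.271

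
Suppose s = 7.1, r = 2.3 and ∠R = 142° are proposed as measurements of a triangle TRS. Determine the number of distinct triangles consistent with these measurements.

0

s·sin R = 7.1·sin(142°) ≈ 4.371.
Since ∠R is not acute, a triangle exists only if r > s; here r ≤ s, so there is no triangle.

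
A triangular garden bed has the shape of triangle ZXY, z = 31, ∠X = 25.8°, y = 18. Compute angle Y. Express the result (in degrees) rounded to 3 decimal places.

By the law of cosines, x² = y² + z² − 2·y·z·cos X = 280.24, so x ≈ 16.74.
Law of cosines again: cos Y = (z² + x² − y²)/(2·z·x) ≈ 0.88374, so ∠Y ≈ 27.90°.

∠Y ≈ 27.903°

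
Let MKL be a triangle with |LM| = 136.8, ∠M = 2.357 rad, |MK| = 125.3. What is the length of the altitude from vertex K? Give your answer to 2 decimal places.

By the law of cosines, |KL|² = |LM|² + |MK|² − 2·|LM|·|MK|·cos M = 58675, so |KL| ≈ 242.23.
Area = ½·|LM|·|MK|·sin M ≈ 6055.4.
The altitude from K has length 2·area/|LM| ≈ 88.529.

88.53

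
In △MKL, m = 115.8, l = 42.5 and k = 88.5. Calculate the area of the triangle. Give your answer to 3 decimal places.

1627.239

Semiperimeter s = (115.8 + 88.5 + 42.5)/2 = 123.4.
Heron's formula: area = √(123.4·7.6·34.9·80.9) ≈ 1627.2.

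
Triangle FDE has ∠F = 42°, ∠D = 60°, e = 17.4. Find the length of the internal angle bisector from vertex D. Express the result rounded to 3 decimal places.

t_D ≈ 12.242

The third angle is ∠E = 180° − ∠F − ∠D = 78.00°.
Law of sines: f = e·sin F/sin E ≈ 11.903.
Law of sines: d = e·sin D/sin E ≈ 15.405.
The bisector from D has length 2·e·f·cos(∠D/2)/(e+f) ≈ 12.242.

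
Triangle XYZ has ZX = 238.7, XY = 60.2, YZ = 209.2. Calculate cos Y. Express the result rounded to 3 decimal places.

By the law of cosines, cos Y = (XY² + YZ² − ZX²) / (2·XY·YZ) ≈ -0.38070, so ∠Y ≈ 112.38°.

cos Y ≈ -0.381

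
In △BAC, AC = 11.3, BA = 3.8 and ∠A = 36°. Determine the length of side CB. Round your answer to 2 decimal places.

8.52

By the law of cosines, CB² = BA² + AC² − 2·BA·AC·cos A = 72.652, so CB ≈ 8.5236.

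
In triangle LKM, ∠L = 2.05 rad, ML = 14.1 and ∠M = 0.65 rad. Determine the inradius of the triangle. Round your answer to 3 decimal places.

3.944

The third angle is ∠K = π − ∠M − ∠L = 0.442 rad.
Law of sines: KM = ML·sin L/sin K ≈ 29.276.
Law of sines: LK = ML·sin M/sin K ≈ 19.966.
Area = ½·ML·KM·sin M ≈ 124.91.
Semiperimeter s = (29.276+14.1+19.966)/2 = 31.671.
Inradius = area/s = 124.91/31.671 ≈ 3.9439.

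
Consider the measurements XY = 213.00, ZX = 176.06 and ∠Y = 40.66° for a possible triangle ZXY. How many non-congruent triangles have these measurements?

XY·sin Y = 213.00·sin(40.66°) ≈ 138.8.
Since XY sin Y < ZX < XY (138.8 < 176.06 < 213.00), two triangles exist.

2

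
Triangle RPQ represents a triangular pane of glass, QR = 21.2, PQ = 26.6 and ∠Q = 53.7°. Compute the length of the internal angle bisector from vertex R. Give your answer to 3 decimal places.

By the law of cosines, RP² = PQ² + QR² − 2·PQ·QR·cos Q = 489.3, so RP ≈ 22.12.
Law of cosines again: cos R = (QR² + RP² − PQ²)/(2·QR·RP) ≈ 0.24649, so ∠R ≈ 75.73°.
The bisector from R has length 2·QR·RP·cos(∠R/2)/(QR+RP) ≈ 17.092.

t_R ≈ 17.092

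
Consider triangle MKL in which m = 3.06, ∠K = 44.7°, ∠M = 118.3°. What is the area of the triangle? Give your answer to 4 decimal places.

area ≈ 1.0935

The third angle is ∠L = 180° − ∠M − ∠K = 17.00°.
Law of sines: k = m·sin K/sin M ≈ 2.4446.
Law of sines: l = m·sin L/sin M ≈ 1.0161.
Area = ½·m·k·sin L ≈ 1.0935.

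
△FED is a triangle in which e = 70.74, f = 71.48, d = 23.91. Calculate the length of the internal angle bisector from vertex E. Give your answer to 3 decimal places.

By the law of cosines, cos E = (d² + f² − e²) / (2·d·f) ≈ 0.19804, so ∠E ≈ 78.58°.
The bisector from E has length 2·d·f·cos(∠E/2)/(d+f) ≈ 27.734.

27.734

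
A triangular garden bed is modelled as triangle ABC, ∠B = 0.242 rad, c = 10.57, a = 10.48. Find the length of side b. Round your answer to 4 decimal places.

2.5424

By the law of cosines, b² = c² + a² − 2·c·a·cos B = 6.4638, so b ≈ 2.5424.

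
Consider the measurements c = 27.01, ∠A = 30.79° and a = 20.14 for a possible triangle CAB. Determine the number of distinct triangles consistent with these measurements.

c·sin A = 27.01·sin(30.79°) ≈ 13.83.
Since c sin A < a < c (13.83 < 20.14 < 27.01), two triangles exist.

2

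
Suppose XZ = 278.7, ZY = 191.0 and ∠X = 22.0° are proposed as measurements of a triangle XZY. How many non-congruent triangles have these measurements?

XZ·sin X = 278.7·sin(22.0°) ≈ 104.4.
Since XZ sin X < ZY < XZ (104.4 < 191.0 < 278.7), two triangles exist.

2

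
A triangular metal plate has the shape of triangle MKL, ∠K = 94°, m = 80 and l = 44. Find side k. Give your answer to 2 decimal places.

93.95

By the law of cosines, k² = l² + m² − 2·l·m·cos K = 8827.1, so k ≈ 93.953.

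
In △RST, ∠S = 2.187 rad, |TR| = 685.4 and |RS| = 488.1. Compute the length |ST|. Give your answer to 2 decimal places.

Law of sines: sin T = |RS|·sin S/|TR| ≈ 0.58116.
Since |TR| ≥ |RS|, only the acute value applies: ∠T ≈ 0.620 rad.
Then ∠R = π − ∠S − ∠T ≈ 0.334 rad.
Law of sines gives |ST| = |TR|·sin R/sin S ≈ 275.68.

275.68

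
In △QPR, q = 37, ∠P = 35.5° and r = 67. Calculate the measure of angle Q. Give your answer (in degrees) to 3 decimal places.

∠Q ≈ 30.226°

By the law of cosines, p² = r² + q² − 2·r·q·cos P = 1821.6, so p ≈ 42.68.
Law of cosines again: cos Q = (p² + r² − q²)/(2·p·r) ≈ 0.86404, so ∠Q ≈ 30.23°.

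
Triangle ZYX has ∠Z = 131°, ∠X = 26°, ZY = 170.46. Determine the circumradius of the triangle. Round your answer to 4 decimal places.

The third angle is ∠Y = 180° − ∠X − ∠Z = 23.00°.
Law of sines: YX = ZY·sin Z/sin X ≈ 293.47.
Law of sines: XZ = ZY·sin Y/sin X ≈ 151.94.
Circumradius = ZY/(2 sin X) ≈ 194.42.

194.4243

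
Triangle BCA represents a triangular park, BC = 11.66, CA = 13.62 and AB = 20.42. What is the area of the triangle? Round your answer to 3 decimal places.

area ≈ 75.729

Semiperimeter s = (13.62 + 20.42 + 11.66)/2 = 22.85.
Heron's formula: area = √(22.85·9.23·2.43·11.19) ≈ 75.729.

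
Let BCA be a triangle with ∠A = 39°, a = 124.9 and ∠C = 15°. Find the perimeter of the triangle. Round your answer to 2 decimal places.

The third angle is ∠B = 180° − ∠C − ∠A = 126.00°.
Law of sines: b = a·sin B/sin A ≈ 160.56.
Law of sines: c = a·sin C/sin A ≈ 51.367.
Semiperimeter s = (160.56+51.367+124.9)/2 = 168.42.
Perimeter = 160.56 + 51.367 + 124.9 = 336.83.

336.83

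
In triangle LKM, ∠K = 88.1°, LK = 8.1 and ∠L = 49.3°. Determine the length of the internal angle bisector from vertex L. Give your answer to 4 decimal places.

t_L ≈ 8.7785

The third angle is ∠M = 180° − ∠L − ∠K = 42.60°.
Law of sines: KM = LK·sin L/sin M ≈ 9.0724.
Law of sines: ML = LK·sin K/sin M ≈ 11.96.
The bisector from L has length 2·ML·LK·cos(∠L/2)/(ML+LK) ≈ 8.7785.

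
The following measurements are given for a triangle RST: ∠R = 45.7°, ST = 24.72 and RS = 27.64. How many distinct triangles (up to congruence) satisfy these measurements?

2

RS·sin R = 27.64·sin(45.7°) ≈ 19.78.
Since RS sin R < ST < RS (19.78 < 24.72 < 27.64), two triangles exist.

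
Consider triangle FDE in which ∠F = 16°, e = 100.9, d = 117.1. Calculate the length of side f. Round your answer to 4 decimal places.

34.3199

By the law of cosines, f² = d² + e² − 2·d·e·cos F = 1177.9, so f ≈ 34.32.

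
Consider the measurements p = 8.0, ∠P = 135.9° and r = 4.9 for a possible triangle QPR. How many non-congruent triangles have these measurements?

1

r·sin P = 4.9·sin(135.9°) ≈ 3.41.
Since ∠P is not acute, a triangle exists only if p > r; here p > r, so there is exactly one triangle.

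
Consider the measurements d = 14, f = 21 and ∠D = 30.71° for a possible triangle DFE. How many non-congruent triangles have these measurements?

f·sin D = 21·sin(30.71°) ≈ 10.72.
Since f sin D < d < f (10.72 < 14 < 21), two triangles exist.

2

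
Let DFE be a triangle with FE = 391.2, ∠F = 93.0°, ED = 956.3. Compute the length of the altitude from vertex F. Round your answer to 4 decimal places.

348.2150

Law of sines: sin D = FE·sin F/ED ≈ 0.40852.
Since ED ≥ FE, only the acute value applies: ∠D ≈ 24.11°.
Then ∠E = 180° − ∠F − ∠D ≈ 62.89°.
Law of sines gives DF = ED·sin E/sin F ≈ 852.39.
Area = ½·ED·FE·sin E ≈ 1.665e+05.
The altitude from F has length 2·area/ED ≈ 348.22.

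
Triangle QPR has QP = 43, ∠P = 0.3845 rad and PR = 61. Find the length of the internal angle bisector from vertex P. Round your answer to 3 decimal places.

By the law of cosines, RQ² = QP² + PR² − 2·QP·PR·cos P = 707.03, so RQ ≈ 26.59.
The bisector from P has length 2·QP·PR·cos(∠P/2)/(QP+PR) ≈ 49.513.

49.513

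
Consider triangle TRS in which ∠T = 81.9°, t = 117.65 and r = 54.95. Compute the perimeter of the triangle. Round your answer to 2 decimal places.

Law of sines: sin R = r·sin T/t ≈ 0.46240.
Since t ≥ r, only the acute value applies: ∠R ≈ 27.54°.
Then ∠S = 180° − ∠T − ∠R ≈ 70.56°.
Law of sines gives s = t·sin S/sin T ≈ 112.06.
Semiperimeter p = (117.65+54.95+112.06)/2 = 142.33.
Perimeter = 117.65 + 54.95 + 112.06 = 284.66.

284.66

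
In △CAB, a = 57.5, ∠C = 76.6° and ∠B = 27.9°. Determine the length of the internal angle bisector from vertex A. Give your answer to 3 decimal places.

The third angle is ∠A = 180° − ∠B − ∠C = 75.50°.
Law of sines: c = a·sin C/sin A ≈ 57.775.
Law of sines: b = a·sin B/sin A ≈ 27.791.
The bisector from A has length 2·b·c·cos(∠A/2)/(b+c) ≈ 29.674.

29.674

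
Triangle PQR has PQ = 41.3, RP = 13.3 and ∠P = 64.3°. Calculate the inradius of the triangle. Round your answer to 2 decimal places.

By the law of cosines, QR² = RP² + PQ² − 2·RP·PQ·cos P = 1406.2, so QR ≈ 37.499.
Area = ½·RP·PQ·sin P ≈ 247.48.
Semiperimeter s = (37.499+13.3+41.3)/2 = 46.049.
Inradius = area/s = 247.48/46.049 ≈ 5.3741.

5.37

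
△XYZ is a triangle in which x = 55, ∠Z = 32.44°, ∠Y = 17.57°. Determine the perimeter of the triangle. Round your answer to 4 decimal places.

The third angle is ∠X = 180° − ∠Y − ∠Z = 129.99°.
Law of sines: y = x·sin Y/sin X ≈ 21.67.
Law of sines: z = x·sin Z/sin X ≈ 38.508.
Semiperimeter s = (55+21.67+38.508)/2 = 57.589.
Perimeter = 55 + 21.67 + 38.508 = 115.18.

perimeter ≈ 115.1780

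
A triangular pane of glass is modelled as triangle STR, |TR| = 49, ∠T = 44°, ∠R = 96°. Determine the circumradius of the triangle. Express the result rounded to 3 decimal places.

38.115

The third angle is ∠S = 180° − ∠T − ∠R = 40.00°.
Law of sines: |RS| = |TR|·sin T/sin S ≈ 52.954.
Law of sines: |ST| = |TR|·sin R/sin S ≈ 75.813.
Circumradius = |TR|/(2 sin S) ≈ 38.115.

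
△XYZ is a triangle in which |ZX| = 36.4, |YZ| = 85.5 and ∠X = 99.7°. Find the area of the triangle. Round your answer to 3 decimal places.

Law of sines: sin Y = |ZX|·sin X/|YZ| ≈ 0.41964.
Since |YZ| ≥ |ZX|, only the acute value applies: ∠Y ≈ 24.81°.
Then ∠Z = 180° − ∠X − ∠Y ≈ 55.49°.
Law of sines gives |XY| = |YZ|·sin Z/sin X ≈ 71.474.
Area = ½·|YZ|·|ZX|·sin Z ≈ 1282.2.

area ≈ 1282.236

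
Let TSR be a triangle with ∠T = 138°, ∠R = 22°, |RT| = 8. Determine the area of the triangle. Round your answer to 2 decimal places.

The third angle is ∠S = 180° − ∠R − ∠T = 20.00°.
Law of sines: |SR| = |RT|·sin T/sin S ≈ 15.651.
Law of sines: |TS| = |RT|·sin R/sin S ≈ 8.7622.
Area = ½·|RT|·|SR|·sin R ≈ 23.452.

23.45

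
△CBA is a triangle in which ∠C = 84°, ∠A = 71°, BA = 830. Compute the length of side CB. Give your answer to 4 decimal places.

The third angle is ∠B = 180° − ∠A − ∠C = 25.00°.
Law of sines: CB = BA·sin A/sin C ≈ 789.1.

789.1032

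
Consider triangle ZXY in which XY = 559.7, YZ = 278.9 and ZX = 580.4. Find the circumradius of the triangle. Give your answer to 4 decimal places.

By the law of cosines, cos Z = (YZ² + ZX² − XY²) / (2·YZ·ZX) ≈ 0.31316, so ∠Z ≈ 71.75°.
Circumradius = XY/(2 sin Z) ≈ 294.67.

294.6721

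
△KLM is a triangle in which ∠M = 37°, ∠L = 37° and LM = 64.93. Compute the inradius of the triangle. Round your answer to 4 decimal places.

10.8626

The third angle is ∠K = 180° − ∠L − ∠M = 106.00°.
Law of sines: MK = LM·sin L/sin K ≈ 40.651.
Law of sines: KL = LM·sin M/sin K ≈ 40.651.
Area = ½·LM·MK·sin M ≈ 794.23.
Semiperimeter s = (64.93+40.651+40.651)/2 = 73.116.
Inradius = area/s = 794.23/73.116 ≈ 10.863.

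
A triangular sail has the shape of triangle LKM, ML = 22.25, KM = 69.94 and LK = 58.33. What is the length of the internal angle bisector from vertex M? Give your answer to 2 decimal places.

t_M ≈ 30.55

By the law of cosines, cos M = (KM² + ML² − LK²) / (2·KM·ML) ≈ 0.63755, so ∠M ≈ 50.39°.
The bisector from M has length 2·KM·ML·cos(∠M/2)/(KM+ML) ≈ 30.548.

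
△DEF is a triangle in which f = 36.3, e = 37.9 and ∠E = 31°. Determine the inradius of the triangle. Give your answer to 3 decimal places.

8.664

Law of sines: sin F = f·sin E/e ≈ 0.49330.
Since e ≥ f, only the acute value applies: ∠F ≈ 29.56°.
Then ∠D = 180° − ∠E − ∠F ≈ 119.44°.
Law of sines gives d = e·sin D/sin E ≈ 64.083.
Area = ½·e·f·sin D ≈ 599.04.
Semiperimeter s = (64.083+37.9+36.3)/2 = 69.141.
Inradius = area/s = 599.04/69.141 ≈ 8.664.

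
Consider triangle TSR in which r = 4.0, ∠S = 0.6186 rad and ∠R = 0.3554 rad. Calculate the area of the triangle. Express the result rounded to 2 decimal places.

The third angle is ∠T = π − ∠S − ∠R = 2.1676 rad.
Law of sines: t = r·sin T/sin R ≈ 9.5083.
Law of sines: s = r·sin S/sin R ≈ 6.6661.
Area = ½·r·t·sin S ≈ 11.028.

11.03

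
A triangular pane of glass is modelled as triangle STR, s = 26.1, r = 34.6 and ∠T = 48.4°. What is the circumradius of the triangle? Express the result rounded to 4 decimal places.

17.4260

By the law of cosines, t² = r² + s² − 2·r·s·cos T = 679.24, so t ≈ 26.062.
Area = ½·r·s·sin T ≈ 337.65.
Circumradius = t/(2 sin T) ≈ 17.426.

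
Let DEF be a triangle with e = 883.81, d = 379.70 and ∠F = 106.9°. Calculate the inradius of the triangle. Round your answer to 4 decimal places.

By the law of cosines, f² = d² + e² − 2·d·e·cos F = 1.1204e+06, so f ≈ 1058.5.
Area = ½·d·e·sin F ≈ 1.6055e+05.
Semiperimeter s = (379.7+883.81+1058.5)/2 = 1161.
Inradius = area/s = 1.6055e+05/1161 ≈ 138.28.

r ≈ 138.2817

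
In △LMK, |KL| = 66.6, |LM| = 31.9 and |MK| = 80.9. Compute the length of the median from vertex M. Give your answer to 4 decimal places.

Median from M: ½√(2·|LM|² + 2·|MK|² − |KL|²) ≈ 51.694.

51.6945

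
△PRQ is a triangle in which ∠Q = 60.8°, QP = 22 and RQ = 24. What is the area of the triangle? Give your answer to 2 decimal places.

area ≈ 230.45

Area = ½·RQ·QP·sin Q ≈ 230.45.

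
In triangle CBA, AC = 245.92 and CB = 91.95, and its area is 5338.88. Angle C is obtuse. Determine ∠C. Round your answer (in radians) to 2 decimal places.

From area = ½·AC·CB·sin C, we get sin C = 2·area/(AC·CB) ≈ 0.47221.
Taking the obtuse solution, ∠C ≈ 2.6498 rad.

∠C ≈ 2.65 rad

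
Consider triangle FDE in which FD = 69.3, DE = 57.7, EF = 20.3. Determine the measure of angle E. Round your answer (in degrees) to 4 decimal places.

By the law of cosines, cos E = (DE² + EF² − FD²) / (2·DE·EF) ≈ -0.45296, so ∠E ≈ 116.93°.

116.9337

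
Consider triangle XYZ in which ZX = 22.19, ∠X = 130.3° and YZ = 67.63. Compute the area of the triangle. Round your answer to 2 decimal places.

area ≈ 432.62

Law of sines: sin Y = ZX·sin X/YZ ≈ 0.25024.
Since YZ ≥ ZX, only the acute value applies: ∠Y ≈ 14.49°.
Then ∠Z = 180° − ∠X − ∠Y ≈ 35.21°.
Law of sines gives XY = YZ·sin Z/sin X ≈ 51.126.
Area = ½·YZ·ZX·sin Z ≈ 432.62.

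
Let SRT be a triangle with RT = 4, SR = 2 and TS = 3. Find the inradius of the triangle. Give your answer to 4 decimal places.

r ≈ 0.6455

Semiperimeter s = (4 + 3 + 2)/2 = 4.5.
Heron's formula: area = √(4.5·0.5·1.5·2.5) ≈ 2.9047.
Inradius = area/s = 2.9047/4.5 ≈ 0.6455.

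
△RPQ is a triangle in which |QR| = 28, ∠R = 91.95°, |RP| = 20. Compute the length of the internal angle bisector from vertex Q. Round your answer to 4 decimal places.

By the law of cosines, |PQ|² = |QR|² + |RP|² − 2·|QR|·|RP|·cos R = 1222.1, so |PQ| ≈ 34.959.
Law of cosines again: cos Q = (|PQ|² + |QR|² − |RP|²)/(2·|PQ|·|QR|) ≈ 0.82041, so ∠Q ≈ 34.87°.
The bisector from Q has length 2·|PQ|·|QR|·cos(∠Q/2)/(|PQ|+|QR|) ≈ 29.666.

t_Q ≈ 29.6659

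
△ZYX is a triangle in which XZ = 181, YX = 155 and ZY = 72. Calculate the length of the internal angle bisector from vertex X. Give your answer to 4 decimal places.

t_X ≈ 163.6055

By the law of cosines, cos X = (YX² + XZ² − ZY²) / (2·YX·XZ) ≈ 0.91966, so ∠X ≈ 23.12°.
The bisector from X has length 2·YX·XZ·cos(∠X/2)/(YX+XZ) ≈ 163.61.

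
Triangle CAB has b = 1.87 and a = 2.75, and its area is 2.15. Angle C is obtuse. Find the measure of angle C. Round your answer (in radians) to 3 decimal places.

2.151

From area = ½·a·b·sin C, we get sin C = 2·area/(a·b) ≈ 0.83617.
Taking the obtuse solution, ∠C ≈ 2.1513 rad.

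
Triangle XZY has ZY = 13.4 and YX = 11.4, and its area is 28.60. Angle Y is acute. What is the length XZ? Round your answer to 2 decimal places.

5.12

From area = ½·ZY·YX·sin Y, we get sin Y = 2·area/(ZY·YX) ≈ 0.37444.
Taking the acute solution, ∠Y ≈ 21.99°.
Law of cosines then gives XZ ≈ 5.1212.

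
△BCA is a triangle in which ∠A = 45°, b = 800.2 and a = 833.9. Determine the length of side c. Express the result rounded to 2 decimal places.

Law of sines: sin B = b·sin A/a ≈ 0.67853.
Since a ≥ b, only the acute value applies: ∠B ≈ 42.73°.
Then ∠C = 180° − ∠A − ∠B ≈ 92.27°.
Law of sines gives c = a·sin C/sin A ≈ 1178.4.

1178.39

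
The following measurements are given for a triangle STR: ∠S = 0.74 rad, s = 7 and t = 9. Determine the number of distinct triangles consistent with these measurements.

t·sin S = 9·sin(0.74 rad) ≈ 6.069.
Since t sin S < s < t (6.069 < 7 < 9), two triangles exist.

2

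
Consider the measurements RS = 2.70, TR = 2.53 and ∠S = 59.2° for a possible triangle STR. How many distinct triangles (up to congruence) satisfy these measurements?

RS·sin S = 2.70·sin(59.2°) ≈ 2.319.
Since RS sin S < TR < RS (2.319 < 2.53 < 2.70), two triangles exist.

2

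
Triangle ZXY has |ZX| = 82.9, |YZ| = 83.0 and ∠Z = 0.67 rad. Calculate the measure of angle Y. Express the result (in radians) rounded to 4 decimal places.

∠Y ≈ 1.2341 rad

By the law of cosines, |XY|² = |YZ|² + |ZX|² − 2·|YZ|·|ZX|·cos Z = 2974.9, so |XY| ≈ 54.543.
Law of cosines again: cos Y = (|XY|² + |YZ|² − |ZX|²)/(2·|XY|·|YZ|) ≈ 0.33040, so ∠Y ≈ 1.234 rad.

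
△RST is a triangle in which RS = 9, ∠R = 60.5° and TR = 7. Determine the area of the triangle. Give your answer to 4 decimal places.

Area = ½·TR·RS·sin R ≈ 27.416.

area ≈ 27.4162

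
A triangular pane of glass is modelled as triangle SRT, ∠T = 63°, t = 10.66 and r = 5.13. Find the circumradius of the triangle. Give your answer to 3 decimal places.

Law of sines: sin R = r·sin T/t ≈ 0.42879.
Since t ≥ r, only the acute value applies: ∠R ≈ 25.39°.
Then ∠S = 180° − ∠T − ∠R ≈ 91.61°.
Law of sines gives s = t·sin S/sin T ≈ 11.959.
Circumradius = t/(2 sin T) ≈ 5.982.

5.982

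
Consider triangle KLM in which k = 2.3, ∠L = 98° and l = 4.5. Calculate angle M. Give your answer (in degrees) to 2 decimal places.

Law of sines: sin K = k·sin L/l ≈ 0.50614.
Since l ≥ k, only the acute value applies: ∠K ≈ 30.41°.
Then ∠M = 180° − ∠L − ∠K ≈ 51.59°.

∠M ≈ 51.59°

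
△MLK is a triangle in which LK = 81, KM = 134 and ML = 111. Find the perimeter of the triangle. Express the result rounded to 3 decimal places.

Perimeter = 81 + 134 + 111 = 326.

326.000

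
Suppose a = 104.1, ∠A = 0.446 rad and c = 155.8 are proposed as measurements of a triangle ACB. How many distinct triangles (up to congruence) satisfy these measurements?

c·sin A = 155.8·sin(0.446 rad) ≈ 67.21.
Since c sin A < a < c (67.21 < 104.1 < 155.8), two triangles exist.

2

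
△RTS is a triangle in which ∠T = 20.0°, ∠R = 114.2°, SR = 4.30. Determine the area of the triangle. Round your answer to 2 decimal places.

The third angle is ∠S = 180° − ∠R − ∠T = 45.80°.
Law of sines: TS = SR·sin R/sin T ≈ 11.468.
Law of sines: RT = SR·sin S/sin T ≈ 9.0133.
Area = ½·SR·TS·sin S ≈ 17.676.

17.68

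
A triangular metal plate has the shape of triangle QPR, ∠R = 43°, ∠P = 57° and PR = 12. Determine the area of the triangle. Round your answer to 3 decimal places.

The third angle is ∠Q = 180° − ∠P − ∠R = 80.00°.
Law of sines: RQ = PR·sin P/sin Q ≈ 10.219.
Law of sines: QP = PR·sin R/sin Q ≈ 8.3102.
Area = ½·PR·RQ·sin R ≈ 41.817.

area ≈ 41.817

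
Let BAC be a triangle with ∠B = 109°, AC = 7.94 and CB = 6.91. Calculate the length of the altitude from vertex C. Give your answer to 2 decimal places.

Law of sines: sin A = CB·sin B/AC ≈ 0.82286.
Since AC ≥ CB, only the acute value applies: ∠A ≈ 55.37°.
Then ∠C = 180° − ∠B − ∠A ≈ 15.63°.
Law of sines gives BA = AC·sin C/sin B ≈ 2.2621.
Area = ½·AC·CB·sin C ≈ 7.3899.
The altitude from C has length 2·area/BA ≈ 6.5335.

6.53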